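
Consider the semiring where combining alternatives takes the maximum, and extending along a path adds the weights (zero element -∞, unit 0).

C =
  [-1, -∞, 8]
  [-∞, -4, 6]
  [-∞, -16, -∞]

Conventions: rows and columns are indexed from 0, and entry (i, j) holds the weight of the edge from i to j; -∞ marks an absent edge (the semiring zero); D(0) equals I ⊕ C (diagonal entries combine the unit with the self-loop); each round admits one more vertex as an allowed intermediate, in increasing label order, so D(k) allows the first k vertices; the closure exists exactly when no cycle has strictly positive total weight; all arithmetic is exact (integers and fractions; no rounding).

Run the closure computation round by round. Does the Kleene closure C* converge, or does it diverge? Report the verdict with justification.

D(0):
  [0, -∞, 8]
  [-∞, 0, 6]
  [-∞, -16, 0]
D(1):
  [0, -∞, 8]
  [-∞, 0, 6]
  [-∞, -16, 0]
D(2):
  [0, -∞, 8]
  [-∞, 0, 6]
  [-∞, -16, 0]
D(3):
  [0, -8, 8]
  [-∞, 0, 6]
  [-∞, -16, 0]
Key observation: every diagonal entry stays at the unit through all rounds, so no improving cycle exists.
Answer: CONVERGES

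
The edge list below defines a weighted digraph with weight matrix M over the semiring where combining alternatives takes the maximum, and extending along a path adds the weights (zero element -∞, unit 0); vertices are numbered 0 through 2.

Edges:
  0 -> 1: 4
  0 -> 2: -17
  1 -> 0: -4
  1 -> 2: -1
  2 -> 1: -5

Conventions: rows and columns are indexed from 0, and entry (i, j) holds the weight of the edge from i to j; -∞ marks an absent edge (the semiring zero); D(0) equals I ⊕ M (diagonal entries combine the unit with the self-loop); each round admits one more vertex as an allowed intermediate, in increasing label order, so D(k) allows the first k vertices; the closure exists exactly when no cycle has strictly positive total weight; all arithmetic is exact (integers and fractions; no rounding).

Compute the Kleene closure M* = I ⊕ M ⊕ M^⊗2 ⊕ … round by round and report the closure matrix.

D(0):
  [0, 4, -17]
  [-4, 0, -1]
  [-∞, -5, 0]
D(1):
  [0, 4, -17]
  [-4, 0, -1]
  [-∞, -5, 0]
D(2):
  [0, 4, 3]
  [-4, 0, -1]
  [-9, -5, 0]
D(3):
  [0, 4, 3]
  [-4, 0, -1]
  [-9, -5, 0]
Answer: M* = [[0, 4, 3], [-4, 0, -1], [-9, -5, 0]]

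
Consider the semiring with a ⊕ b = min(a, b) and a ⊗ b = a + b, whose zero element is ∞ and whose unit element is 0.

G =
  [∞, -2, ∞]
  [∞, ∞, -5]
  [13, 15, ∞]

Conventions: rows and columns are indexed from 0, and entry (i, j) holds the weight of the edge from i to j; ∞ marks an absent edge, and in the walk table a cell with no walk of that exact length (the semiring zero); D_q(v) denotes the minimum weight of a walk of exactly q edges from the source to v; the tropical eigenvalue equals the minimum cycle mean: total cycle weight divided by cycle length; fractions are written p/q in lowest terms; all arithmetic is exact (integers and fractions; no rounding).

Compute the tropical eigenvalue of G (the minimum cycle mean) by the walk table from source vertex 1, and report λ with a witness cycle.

q=0: [∞, 0, ∞]
q=1: [∞, ∞, -5]
q=2: [8, 10, ∞]
q=3: [∞, 6, 5]
Optimal cycle mean attained by: cycle 0->1->2->0, total (-2) + (-5) + 13, length 3.
Answer: λ = 2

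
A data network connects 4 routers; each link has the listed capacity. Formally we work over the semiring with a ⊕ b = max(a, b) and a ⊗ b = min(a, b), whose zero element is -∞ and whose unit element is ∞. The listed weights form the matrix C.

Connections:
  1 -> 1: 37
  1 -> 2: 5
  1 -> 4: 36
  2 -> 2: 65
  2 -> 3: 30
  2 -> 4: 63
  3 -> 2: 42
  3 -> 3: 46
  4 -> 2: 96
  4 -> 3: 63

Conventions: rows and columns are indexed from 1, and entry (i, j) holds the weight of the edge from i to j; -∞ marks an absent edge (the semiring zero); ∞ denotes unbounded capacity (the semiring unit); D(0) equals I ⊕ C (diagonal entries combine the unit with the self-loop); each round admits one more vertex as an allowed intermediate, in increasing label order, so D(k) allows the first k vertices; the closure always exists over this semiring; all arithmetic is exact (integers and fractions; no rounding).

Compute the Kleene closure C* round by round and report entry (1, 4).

D(0):
  [∞, 5, -∞, 36]
  [-∞, ∞, 30, 63]
  [-∞, 42, ∞, -∞]
  [-∞, 96, 63, ∞]
D(1):
  [∞, 5, -∞, 36]
  [-∞, ∞, 30, 63]
  [-∞, 42, ∞, -∞]
  [-∞, 96, 63, ∞]
D(2):
  [∞, 5, 5, 36]
  [-∞, ∞, 30, 63]
  [-∞, 42, ∞, 42]
  [-∞, 96, 63, ∞]
D(3):
  [∞, 5, 5, 36]
  [-∞, ∞, 30, 63]
  [-∞, 42, ∞, 42]
  [-∞, 96, 63, ∞]
D(4):
  [∞, 36, 36, 36]
  [-∞, ∞, 63, 63]
  [-∞, 42, ∞, 42]
  [-∞, 96, 63, ∞]
Answer: C*[1][4] = 36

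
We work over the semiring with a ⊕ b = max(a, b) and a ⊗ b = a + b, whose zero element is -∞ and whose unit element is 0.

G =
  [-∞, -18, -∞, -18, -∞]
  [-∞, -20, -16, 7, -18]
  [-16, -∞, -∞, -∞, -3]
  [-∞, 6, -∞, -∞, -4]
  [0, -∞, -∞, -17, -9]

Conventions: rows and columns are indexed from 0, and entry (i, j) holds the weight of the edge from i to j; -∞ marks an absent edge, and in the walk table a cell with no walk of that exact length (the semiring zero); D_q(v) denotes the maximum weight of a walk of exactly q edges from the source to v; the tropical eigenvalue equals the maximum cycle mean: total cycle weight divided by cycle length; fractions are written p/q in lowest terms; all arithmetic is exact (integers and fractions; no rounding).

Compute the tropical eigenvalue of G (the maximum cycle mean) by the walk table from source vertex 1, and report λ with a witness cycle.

q=0: [-∞, 0, -∞, -∞, -∞]
q=1: [-∞, -20, -16, 7, -18]
q=2: [-18, 13, -36, -13, 3]
q=3: [3, -7, -3, 20, -5]
q=4: [-5, 26, -23, 0, 16]
q=5: [16, 6, 10, 33, 8]
Optimal cycle mean attained by: cycle 1->3->1, total 7 + 6, length 2.
Answer: λ = 13/2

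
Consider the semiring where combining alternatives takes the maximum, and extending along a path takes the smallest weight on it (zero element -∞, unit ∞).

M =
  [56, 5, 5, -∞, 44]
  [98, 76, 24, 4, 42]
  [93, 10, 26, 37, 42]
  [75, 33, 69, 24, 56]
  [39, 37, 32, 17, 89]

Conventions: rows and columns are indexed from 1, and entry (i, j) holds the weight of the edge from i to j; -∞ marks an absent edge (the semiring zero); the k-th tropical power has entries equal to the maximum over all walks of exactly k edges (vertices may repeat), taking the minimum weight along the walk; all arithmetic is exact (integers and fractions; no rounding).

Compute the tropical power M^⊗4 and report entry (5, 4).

M^⊗2:
  [56, 37, 32, 17, 44]
  [76, 76, 32, 24, 44]
  [56, 37, 37, 26, 44]
  [69, 37, 32, 37, 56]
  [39, 37, 32, 32, 89]
M^⊗3:
  [56, 37, 32, 32, 44]
  [76, 76, 32, 32, 44]
  [56, 37, 32, 37, 44]
  [56, 37, 37, 32, 56]
  [39, 37, 32, 32, 89]
M^⊗4:
  [56, 37, 32, 32, 44]
  [76, 76, 32, 32, 44]
  [56, 37, 37, 32, 44]
  [56, 37, 32, 37, 56]
  [39, 37, 32, 32, 89]
Key observation: the optimum is the walk 5->1->5->3->4, with weight 39 min 44 min 32 min 37 = 32.
Optimal value attained by: walk 5->1->5->3->4.
Answer: (M^⊗4)[5][4] = 32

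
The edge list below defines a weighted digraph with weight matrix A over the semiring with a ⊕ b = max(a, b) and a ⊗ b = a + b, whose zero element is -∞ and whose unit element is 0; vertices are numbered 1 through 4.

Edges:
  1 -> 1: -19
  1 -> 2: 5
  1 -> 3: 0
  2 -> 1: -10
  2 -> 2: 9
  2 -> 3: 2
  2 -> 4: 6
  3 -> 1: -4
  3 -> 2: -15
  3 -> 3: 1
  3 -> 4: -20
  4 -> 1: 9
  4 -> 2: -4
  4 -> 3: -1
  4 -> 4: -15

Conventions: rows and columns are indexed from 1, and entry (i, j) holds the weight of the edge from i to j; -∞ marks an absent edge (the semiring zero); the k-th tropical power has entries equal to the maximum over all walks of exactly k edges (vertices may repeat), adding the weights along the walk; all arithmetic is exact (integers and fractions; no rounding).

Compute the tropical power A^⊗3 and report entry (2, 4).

A^⊗2:
  [-4, 14, 7, 11]
  [15, 18, 11, 15]
  [-3, 1, 2, -9]
  [-5, 14, 9, 2]
A^⊗3:
  [20, 23, 16, 20]
  [24, 27, 20, 24]
  [0, 10, 3, 7]
  [11, 23, 16, 20]
Key observation: the optimum is the walk 2->2->2->4, with weight 9 + 9 + 6 = 24.
Optimal value attained by: walk 2->2->2->4.
Answer: (A^⊗3)[2][4] = 24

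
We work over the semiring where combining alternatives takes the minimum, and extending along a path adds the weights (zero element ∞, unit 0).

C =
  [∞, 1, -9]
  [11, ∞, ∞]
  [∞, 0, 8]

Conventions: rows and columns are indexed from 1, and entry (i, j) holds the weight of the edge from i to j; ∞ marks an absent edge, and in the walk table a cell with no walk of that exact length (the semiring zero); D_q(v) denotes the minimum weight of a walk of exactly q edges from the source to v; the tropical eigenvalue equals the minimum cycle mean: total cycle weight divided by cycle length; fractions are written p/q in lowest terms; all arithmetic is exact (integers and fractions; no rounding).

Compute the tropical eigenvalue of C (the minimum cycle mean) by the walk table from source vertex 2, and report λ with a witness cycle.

q=0: [∞, 0, ∞]
q=1: [11, ∞, ∞]
q=2: [∞, 12, 2]
q=3: [23, 2, 10]
Optimal cycle mean attained by: cycle 1->3->2->1, total (-9) + 0 + 11, length 3.
Answer: λ = 2/3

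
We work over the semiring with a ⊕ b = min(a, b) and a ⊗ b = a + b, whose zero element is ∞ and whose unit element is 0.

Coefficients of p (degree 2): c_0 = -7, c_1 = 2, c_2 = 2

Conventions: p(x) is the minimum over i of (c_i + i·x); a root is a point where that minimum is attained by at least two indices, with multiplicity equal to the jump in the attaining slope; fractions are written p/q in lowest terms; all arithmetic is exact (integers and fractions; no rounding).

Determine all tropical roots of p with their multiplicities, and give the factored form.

hull edge (i=0, c=-7) to (i=2, c=2): slope 9/2, span 2
Factored form: p(x) = 2 ⊗ (x ⊕ (-9/2)) ⊗ (x ⊕ (-9/2))
Answer: roots = -9/2 (mult 2)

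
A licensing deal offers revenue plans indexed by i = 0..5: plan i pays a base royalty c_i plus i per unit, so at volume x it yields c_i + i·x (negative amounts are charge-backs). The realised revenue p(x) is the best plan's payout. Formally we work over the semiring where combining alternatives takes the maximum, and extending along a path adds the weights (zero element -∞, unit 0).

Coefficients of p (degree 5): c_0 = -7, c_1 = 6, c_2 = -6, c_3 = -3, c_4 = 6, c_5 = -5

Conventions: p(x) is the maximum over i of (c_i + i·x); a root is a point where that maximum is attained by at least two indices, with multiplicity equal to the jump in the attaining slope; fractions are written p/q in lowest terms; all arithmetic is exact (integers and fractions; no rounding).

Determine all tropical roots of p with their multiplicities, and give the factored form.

hull edge (i=0, c=-7) to (i=1, c=6): slope 13, span 1
hull edge (i=1, c=6) to (i=4, c=6): slope 0, span 3
hull edge (i=4, c=6) to (i=5, c=-5): slope -11, span 1
Factored form: p(x) = -5 ⊗ (x ⊕ (-13)) ⊗ (x ⊕ 0) ⊗ (x ⊕ 0) ⊗ (x ⊕ 0) ⊗ (x ⊕ 11)
Answer: roots = -13 (mult 1), 0 (mult 3), 11 (mult 1)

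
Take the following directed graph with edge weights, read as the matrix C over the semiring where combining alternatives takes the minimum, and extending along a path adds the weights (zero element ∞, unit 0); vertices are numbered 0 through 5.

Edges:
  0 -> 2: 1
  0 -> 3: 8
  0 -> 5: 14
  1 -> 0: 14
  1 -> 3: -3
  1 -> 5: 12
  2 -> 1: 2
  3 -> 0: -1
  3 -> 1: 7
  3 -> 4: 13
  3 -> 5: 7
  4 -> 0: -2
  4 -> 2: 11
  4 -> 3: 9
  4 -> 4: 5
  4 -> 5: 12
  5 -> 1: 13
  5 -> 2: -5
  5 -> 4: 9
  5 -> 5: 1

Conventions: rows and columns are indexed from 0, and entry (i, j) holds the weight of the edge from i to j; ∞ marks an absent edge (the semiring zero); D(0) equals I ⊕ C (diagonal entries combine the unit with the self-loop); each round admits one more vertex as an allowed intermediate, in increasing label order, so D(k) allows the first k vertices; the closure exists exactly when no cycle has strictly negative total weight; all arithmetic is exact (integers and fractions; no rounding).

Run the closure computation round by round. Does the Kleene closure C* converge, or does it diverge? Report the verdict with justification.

D(0):
  [0, ∞, 1, 8, ∞, 14]
  [14, 0, ∞, -3, ∞, 12]
  [∞, 2, 0, ∞, ∞, ∞]
  [-1, 7, ∞, 0, 13, 7]
  [-2, ∞, 11, 9, 0, 12]
  [∞, 13, -5, ∞, 9, 0]
D(1):
  [0, ∞, 1, 8, ∞, 14]
  [14, 0, 15, -3, ∞, 12]
  [∞, 2, 0, ∞, ∞, ∞]
  [-1, 7, 0, 0, 13, 7]
  [-2, ∞, -1, 6, 0, 12]
  [∞, 13, -5, ∞, 9, 0]
D(2):
  [0, ∞, 1, 8, ∞, 14]
  [14, 0, 15, -3, ∞, 12]
  [16, 2, 0, -1, ∞, 14]
  [-1, 7, 0, 0, 13, 7]
  [-2, ∞, -1, 6, 0, 12]
  [27, 13, -5, 10, 9, 0]
Detection: at round 3, diagonal entry (3, 3) turns strictly negative.
Key observation: the cycle 3->0->2->1->3 has total weight (-1) + 1 + 2 + (-3), which is strictly negative.
Answer: DIVERGES — negative cycle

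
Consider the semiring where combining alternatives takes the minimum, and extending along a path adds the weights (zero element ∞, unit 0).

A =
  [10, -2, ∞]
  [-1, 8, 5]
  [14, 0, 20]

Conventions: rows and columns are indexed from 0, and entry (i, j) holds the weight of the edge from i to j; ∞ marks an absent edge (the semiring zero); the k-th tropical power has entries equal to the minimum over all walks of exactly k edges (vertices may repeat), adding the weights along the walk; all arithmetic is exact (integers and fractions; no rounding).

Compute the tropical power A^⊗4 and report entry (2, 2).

A^⊗2:
  [-3, 6, 3]
  [7, -3, 13]
  [-1, 8, 5]
A^⊗3:
  [5, -5, 11]
  [-4, 5, 2]
  [7, -3, 13]
A^⊗4:
  [-6, 3, 0]
  [4, -6, 10]
  [-4, 5, 2]
Key observation: the optimum is the walk 2->1->0->1->2, with weight 0 + (-1) + (-2) + 5 = 2.
Optimal value attained by: walk 2->1->0->1->2.
Answer: (A^⊗4)[2][2] = 2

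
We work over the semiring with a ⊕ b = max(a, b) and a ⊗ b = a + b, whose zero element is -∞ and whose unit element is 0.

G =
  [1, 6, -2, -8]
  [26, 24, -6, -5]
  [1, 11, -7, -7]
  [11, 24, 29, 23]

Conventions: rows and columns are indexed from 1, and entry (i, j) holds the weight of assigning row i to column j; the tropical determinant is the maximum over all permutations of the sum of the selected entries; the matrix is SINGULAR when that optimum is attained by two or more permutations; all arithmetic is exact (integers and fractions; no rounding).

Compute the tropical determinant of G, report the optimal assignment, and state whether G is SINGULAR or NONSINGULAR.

σ = (1, 2, 3, 4): 1 + 24 + (-7) + 23 = 41
σ = (1, 2, 4, 3): 1 + 24 + (-7) + 29 = 47
σ = (1, 3, 2, 4): 1 + (-6) + 11 + 23 = 29
σ = (1, 3, 4, 2): 1 + (-6) + (-7) + 24 = 12
σ = (1, 4, 2, 3): 1 + (-5) + 11 + 29 = 36
σ = (1, 4, 3, 2): 1 + (-5) + (-7) + 24 = 13
σ = (2, 1, 3, 4): 6 + 26 + (-7) + 23 = 48
σ = (2, 1, 4, 3): 6 + 26 + (-7) + 29 = 54
σ = (2, 3, 1, 4): 6 + (-6) + 1 + 23 = 24
σ = (2, 3, 4, 1): 6 + (-6) + (-7) + 11 = 4
σ = (2, 4, 1, 3): 6 + (-5) + 1 + 29 = 31
σ = (2, 4, 3, 1): 6 + (-5) + (-7) + 11 = 5
σ = (3, 1, 2, 4): (-2) + 26 + 11 + 23 = 58
σ = (3, 1, 4, 2): (-2) + 26 + (-7) + 24 = 41
σ = (3, 2, 1, 4): (-2) + 24 + 1 + 23 = 46
σ = (3, 2, 4, 1): (-2) + 24 + (-7) + 11 = 26
σ = (3, 4, 1, 2): (-2) + (-5) + 1 + 24 = 18
σ = (3, 4, 2, 1): (-2) + (-5) + 11 + 11 = 15
σ = (4, 1, 2, 3): (-8) + 26 + 11 + 29 = 58
σ = (4, 1, 3, 2): (-8) + 26 + (-7) + 24 = 35
σ = (4, 2, 1, 3): (-8) + 24 + 1 + 29 = 46
σ = (4, 2, 3, 1): (-8) + 24 + (-7) + 11 = 20
σ = (4, 3, 1, 2): (-8) + (-6) + 1 + 24 = 11
σ = (4, 3, 2, 1): (-8) + (-6) + 11 + 11 = 8
Optimal value attained by: σ = (3, 1, 2, 4).
Answer: det⊕(G) = 58; verdict: SINGULAR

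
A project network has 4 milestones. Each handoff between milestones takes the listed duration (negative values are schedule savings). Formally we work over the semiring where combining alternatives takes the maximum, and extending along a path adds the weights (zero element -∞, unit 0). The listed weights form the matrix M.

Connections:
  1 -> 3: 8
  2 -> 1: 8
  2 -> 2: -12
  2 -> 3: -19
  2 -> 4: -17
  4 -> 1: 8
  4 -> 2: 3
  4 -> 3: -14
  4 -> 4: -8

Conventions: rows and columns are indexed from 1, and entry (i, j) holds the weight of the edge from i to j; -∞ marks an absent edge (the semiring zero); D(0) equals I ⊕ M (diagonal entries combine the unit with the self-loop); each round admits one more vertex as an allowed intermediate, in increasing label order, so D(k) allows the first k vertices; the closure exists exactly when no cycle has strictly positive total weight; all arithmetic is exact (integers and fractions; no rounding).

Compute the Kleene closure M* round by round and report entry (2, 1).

D(0):
  [0, -∞, 8, -∞]
  [8, 0, -19, -17]
  [-∞, -∞, 0, -∞]
  [8, 3, -14, 0]
D(1):
  [0, -∞, 8, -∞]
  [8, 0, 16, -17]
  [-∞, -∞, 0, -∞]
  [8, 3, 16, 0]
D(2):
  [0, -∞, 8, -∞]
  [8, 0, 16, -17]
  [-∞, -∞, 0, -∞]
  [11, 3, 19, 0]
D(3):
  [0, -∞, 8, -∞]
  [8, 0, 16, -17]
  [-∞, -∞, 0, -∞]
  [11, 3, 19, 0]
D(4):
  [0, -∞, 8, -∞]
  [8, 0, 16, -17]
  [-∞, -∞, 0, -∞]
  [11, 3, 19, 0]
Answer: M*[2][1] = 8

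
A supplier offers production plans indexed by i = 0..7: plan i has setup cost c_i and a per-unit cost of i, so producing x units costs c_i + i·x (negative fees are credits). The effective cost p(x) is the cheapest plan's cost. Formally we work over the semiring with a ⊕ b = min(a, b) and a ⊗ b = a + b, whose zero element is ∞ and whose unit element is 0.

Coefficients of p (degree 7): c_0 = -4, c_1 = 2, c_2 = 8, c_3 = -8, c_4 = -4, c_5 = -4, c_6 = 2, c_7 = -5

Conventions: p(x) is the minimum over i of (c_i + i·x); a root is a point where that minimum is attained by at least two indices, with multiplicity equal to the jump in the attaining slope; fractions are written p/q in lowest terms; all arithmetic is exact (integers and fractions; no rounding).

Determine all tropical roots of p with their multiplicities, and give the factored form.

hull edge (i=0, c=-4) to (i=3, c=-8): slope -4/3, span 3
hull edge (i=3, c=-8) to (i=7, c=-5): slope 3/4, span 4
Factored form: p(x) = -5 ⊗ (x ⊕ (-3/4)) ⊗ (x ⊕ (-3/4)) ⊗ (x ⊕ (-3/4)) ⊗ (x ⊕ (-3/4)) ⊗ (x ⊕ 4/3) ⊗ (x ⊕ 4/3) ⊗ (x ⊕ 4/3)
Answer: roots = -3/4 (mult 4), 4/3 (mult 3)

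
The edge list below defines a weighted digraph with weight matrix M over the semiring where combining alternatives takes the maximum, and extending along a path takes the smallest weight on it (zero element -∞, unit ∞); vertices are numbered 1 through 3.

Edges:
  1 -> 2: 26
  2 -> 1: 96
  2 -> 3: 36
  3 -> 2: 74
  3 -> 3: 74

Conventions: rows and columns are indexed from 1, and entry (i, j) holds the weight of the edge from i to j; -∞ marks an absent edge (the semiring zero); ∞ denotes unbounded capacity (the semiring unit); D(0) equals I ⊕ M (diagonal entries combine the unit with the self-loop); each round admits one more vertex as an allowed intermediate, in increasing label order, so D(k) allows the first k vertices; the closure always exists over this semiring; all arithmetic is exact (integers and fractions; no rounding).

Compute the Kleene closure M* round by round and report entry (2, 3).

D(0):
  [∞, 26, -∞]
  [96, ∞, 36]
  [-∞, 74, ∞]
D(1):
  [∞, 26, -∞]
  [96, ∞, 36]
  [-∞, 74, ∞]
D(2):
  [∞, 26, 26]
  [96, ∞, 36]
  [74, 74, ∞]
D(3):
  [∞, 26, 26]
  [96, ∞, 36]
  [74, 74, ∞]
Answer: M*[2][3] = 36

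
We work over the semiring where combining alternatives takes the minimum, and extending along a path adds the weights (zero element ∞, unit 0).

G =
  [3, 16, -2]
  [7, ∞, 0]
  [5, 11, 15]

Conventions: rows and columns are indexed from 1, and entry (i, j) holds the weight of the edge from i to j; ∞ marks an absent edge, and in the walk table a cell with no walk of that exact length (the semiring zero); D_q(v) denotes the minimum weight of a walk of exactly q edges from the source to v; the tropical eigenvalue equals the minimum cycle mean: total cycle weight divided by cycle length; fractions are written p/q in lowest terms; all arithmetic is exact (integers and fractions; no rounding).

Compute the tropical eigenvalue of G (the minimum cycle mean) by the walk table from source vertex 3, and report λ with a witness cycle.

q=0: [∞, ∞, 0]
q=1: [5, 11, 15]
q=2: [8, 21, 3]
q=3: [8, 14, 6]
Optimal cycle mean attained by: cycle 1->3->1, total (-2) + 5, length 2.
Answer: λ = 3/2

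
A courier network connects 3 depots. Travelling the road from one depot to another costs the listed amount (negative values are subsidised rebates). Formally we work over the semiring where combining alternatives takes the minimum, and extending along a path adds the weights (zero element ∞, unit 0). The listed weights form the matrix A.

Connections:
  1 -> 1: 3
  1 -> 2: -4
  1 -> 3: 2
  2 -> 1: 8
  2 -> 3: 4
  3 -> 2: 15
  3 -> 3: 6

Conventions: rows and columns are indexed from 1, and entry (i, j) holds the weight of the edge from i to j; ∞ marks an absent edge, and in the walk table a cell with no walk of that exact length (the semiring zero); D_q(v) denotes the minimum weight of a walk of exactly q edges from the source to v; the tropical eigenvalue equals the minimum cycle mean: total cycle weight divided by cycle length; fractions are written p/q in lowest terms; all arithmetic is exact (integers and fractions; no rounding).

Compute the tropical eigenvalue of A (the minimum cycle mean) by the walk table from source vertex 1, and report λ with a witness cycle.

q=0: [0, ∞, ∞]
q=1: [3, -4, 2]
q=2: [4, -1, 0]
q=3: [7, 0, 3]
Optimal cycle mean attained by: cycle 1->2->1, total (-4) + 8, length 2.
Answer: λ = 2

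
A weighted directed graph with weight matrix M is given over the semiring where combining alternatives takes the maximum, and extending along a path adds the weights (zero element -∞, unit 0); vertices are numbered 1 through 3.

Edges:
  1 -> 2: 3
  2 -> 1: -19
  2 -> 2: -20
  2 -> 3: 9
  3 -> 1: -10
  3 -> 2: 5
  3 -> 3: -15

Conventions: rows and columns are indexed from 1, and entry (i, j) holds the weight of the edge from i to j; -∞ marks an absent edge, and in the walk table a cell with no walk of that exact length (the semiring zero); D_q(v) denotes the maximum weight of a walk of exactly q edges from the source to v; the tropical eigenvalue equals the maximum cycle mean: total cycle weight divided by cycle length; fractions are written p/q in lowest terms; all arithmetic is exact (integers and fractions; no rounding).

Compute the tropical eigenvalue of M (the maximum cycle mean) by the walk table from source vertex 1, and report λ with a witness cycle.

q=0: [0, -∞, -∞]
q=1: [-∞, 3, -∞]
q=2: [-16, -17, 12]
q=3: [2, 17, -3]
Optimal cycle mean attained by: cycle 2->3->2, total 9 + 5, length 2.
Answer: λ = 7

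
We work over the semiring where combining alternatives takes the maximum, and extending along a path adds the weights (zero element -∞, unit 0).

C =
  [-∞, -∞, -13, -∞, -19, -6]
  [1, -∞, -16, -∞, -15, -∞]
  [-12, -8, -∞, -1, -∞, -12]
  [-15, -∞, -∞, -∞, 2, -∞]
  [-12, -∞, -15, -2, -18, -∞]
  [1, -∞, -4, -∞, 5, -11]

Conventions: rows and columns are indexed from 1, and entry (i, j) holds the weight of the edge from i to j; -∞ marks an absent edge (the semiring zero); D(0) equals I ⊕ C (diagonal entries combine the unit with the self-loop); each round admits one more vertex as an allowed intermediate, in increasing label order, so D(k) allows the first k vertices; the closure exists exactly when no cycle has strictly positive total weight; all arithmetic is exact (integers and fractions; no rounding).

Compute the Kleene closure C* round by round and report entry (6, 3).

D(0):
  [0, -∞, -13, -∞, -19, -6]
  [1, 0, -16, -∞, -15, -∞]
  [-12, -8, 0, -1, -∞, -12]
  [-15, -∞, -∞, 0, 2, -∞]
  [-12, -∞, -15, -2, 0, -∞]
  [1, -∞, -4, -∞, 5, 0]
D(1):
  [0, -∞, -13, -∞, -19, -6]
  [1, 0, -12, -∞, -15, -5]
  [-12, -8, 0, -1, -31, -12]
  [-15, -∞, -28, 0, 2, -21]
  [-12, -∞, -15, -2, 0, -18]
  [1, -∞, -4, -∞, 5, 0]
D(2):
  [0, -∞, -13, -∞, -19, -6]
  [1, 0, -12, -∞, -15, -5]
  [-7, -8, 0, -1, -23, -12]
  [-15, -∞, -28, 0, 2, -21]
  [-12, -∞, -15, -2, 0, -18]
  [1, -∞, -4, -∞, 5, 0]
D(3):
  [0, -21, -13, -14, -19, -6]
  [1, 0, -12, -13, -15, -5]
  [-7, -8, 0, -1, -23, -12]
  [-15, -36, -28, 0, 2, -21]
  [-12, -23, -15, -2, 0, -18]
  [1, -12, -4, -5, 5, 0]
D(4):
  [0, -21, -13, -14, -12, -6]
  [1, 0, -12, -13, -11, -5]
  [-7, -8, 0, -1, 1, -12]
  [-15, -36, -28, 0, 2, -21]
  [-12, -23, -15, -2, 0, -18]
  [1, -12, -4, -5, 5, 0]
D(5):
  [0, -21, -13, -14, -12, -6]
  [1, 0, -12, -13, -11, -5]
  [-7, -8, 0, -1, 1, -12]
  [-10, -21, -13, 0, 2, -16]
  [-12, -23, -15, -2, 0, -18]
  [1, -12, -4, 3, 5, 0]
D(6):
  [0, -18, -10, -3, -1, -6]
  [1, 0, -9, -2, 0, -5]
  [-7, -8, 0, -1, 1, -12]
  [-10, -21, -13, 0, 2, -16]
  [-12, -23, -15, -2, 0, -18]
  [1, -12, -4, 3, 5, 0]
Answer: C*[6][3] = -4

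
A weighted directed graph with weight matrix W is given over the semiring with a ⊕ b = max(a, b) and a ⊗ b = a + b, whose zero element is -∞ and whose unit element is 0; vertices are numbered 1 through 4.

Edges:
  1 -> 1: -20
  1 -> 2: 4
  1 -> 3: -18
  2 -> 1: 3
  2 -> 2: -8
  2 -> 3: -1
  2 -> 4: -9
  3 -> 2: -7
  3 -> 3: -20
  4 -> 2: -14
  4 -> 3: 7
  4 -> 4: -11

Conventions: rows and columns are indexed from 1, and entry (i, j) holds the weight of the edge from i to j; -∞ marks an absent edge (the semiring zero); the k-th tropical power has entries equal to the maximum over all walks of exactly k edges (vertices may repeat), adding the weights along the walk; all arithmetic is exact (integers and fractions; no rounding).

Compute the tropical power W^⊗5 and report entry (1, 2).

W^⊗2:
  [7, -4, 3, -5]
  [-5, 7, -2, -17]
  [-4, -15, -8, -16]
  [-11, 0, -4, -22]
W^⊗3:
  [-1, 11, 2, -13]
  [10, -1, 6, -2]
  [-12, 0, -9, -24]
  [3, -7, -1, -9]
W^⊗4:
  [14, 3, 10, 2]
  [2, 14, 5, -10]
  [3, -8, -1, -9]
  [-4, 7, -2, -16]
W^⊗5:
  [6, 18, 9, -6]
  [17, 6, 13, 5]
  [-5, 7, -2, -17]
  [10, 0, 6, -2]
Key observation: the optimum is the walk 1->2->1->2->1->2, with weight 4 + 3 + 4 + 3 + 4 = 18.
Optimal value attained by: walk 1->2->1->2->1->2.
Answer: (W^⊗5)[1][2] = 18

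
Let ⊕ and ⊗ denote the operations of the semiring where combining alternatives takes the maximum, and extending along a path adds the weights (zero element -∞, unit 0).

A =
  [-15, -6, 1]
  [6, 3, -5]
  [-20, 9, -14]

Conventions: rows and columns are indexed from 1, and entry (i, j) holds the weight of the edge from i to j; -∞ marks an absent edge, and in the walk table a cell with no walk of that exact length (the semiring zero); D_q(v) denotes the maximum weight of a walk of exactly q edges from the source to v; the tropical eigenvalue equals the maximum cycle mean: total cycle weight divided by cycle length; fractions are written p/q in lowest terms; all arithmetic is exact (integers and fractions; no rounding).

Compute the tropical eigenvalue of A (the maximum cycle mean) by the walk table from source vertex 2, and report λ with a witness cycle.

q=0: [-∞, 0, -∞]
q=1: [6, 3, -5]
q=2: [9, 6, 7]
q=3: [12, 16, 10]
Optimal cycle mean attained by: cycle 1->3->2->1, total 1 + 9 + 6, length 3.
Answer: λ = 16/3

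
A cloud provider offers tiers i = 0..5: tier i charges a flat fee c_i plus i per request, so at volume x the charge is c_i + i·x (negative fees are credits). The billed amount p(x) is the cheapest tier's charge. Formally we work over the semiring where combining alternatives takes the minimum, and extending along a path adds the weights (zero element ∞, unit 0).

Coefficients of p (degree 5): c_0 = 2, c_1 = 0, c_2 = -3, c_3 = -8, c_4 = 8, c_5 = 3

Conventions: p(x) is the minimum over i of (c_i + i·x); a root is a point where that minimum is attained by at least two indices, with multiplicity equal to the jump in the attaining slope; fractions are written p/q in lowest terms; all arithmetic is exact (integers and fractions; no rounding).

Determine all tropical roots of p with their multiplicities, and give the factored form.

hull edge (i=0, c=2) to (i=3, c=-8): slope -10/3, span 3
hull edge (i=3, c=-8) to (i=5, c=3): slope 11/2, span 2
Factored form: p(x) = 3 ⊗ (x ⊕ (-11/2)) ⊗ (x ⊕ (-11/2)) ⊗ (x ⊕ 10/3) ⊗ (x ⊕ 10/3) ⊗ (x ⊕ 10/3)
Answer: roots = -11/2 (mult 2), 10/3 (mult 3)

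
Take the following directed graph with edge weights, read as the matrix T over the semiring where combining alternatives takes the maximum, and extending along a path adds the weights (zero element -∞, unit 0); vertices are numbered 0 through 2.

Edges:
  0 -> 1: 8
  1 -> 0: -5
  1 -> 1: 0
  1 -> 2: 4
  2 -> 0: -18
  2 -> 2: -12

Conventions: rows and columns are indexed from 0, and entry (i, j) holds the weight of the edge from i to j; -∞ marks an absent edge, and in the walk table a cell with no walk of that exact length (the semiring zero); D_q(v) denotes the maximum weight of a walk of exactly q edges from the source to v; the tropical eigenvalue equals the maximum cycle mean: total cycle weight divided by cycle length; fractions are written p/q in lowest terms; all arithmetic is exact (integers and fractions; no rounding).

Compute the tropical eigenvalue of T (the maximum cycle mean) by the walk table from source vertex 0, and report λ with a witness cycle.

q=0: [0, -∞, -∞]
q=1: [-∞, 8, -∞]
q=2: [3, 8, 12]
q=3: [3, 11, 12]
Optimal cycle mean attained by: cycle 0->1->0, total 8 + (-5), length 2.
Answer: λ = 3/2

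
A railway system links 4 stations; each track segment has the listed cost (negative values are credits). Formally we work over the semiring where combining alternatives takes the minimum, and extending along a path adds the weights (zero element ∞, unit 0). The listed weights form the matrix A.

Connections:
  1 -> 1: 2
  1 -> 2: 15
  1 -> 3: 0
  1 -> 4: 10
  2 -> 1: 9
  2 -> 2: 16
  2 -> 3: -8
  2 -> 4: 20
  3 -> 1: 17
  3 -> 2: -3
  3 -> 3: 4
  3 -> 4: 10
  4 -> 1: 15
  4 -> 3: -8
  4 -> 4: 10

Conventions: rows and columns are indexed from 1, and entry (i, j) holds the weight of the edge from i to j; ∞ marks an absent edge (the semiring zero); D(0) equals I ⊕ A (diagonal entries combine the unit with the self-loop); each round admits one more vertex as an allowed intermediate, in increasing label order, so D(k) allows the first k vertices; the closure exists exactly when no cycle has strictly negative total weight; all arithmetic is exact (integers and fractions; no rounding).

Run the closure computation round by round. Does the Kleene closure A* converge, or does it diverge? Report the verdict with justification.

D(0):
  [0, 15, 0, 10]
  [9, 0, -8, 20]
  [17, -3, 0, 10]
  [15, ∞, -8, 0]
D(1):
  [0, 15, 0, 10]
  [9, 0, -8, 19]
  [17, -3, 0, 10]
  [15, 30, -8, 0]
Detection: at round 2, diagonal entry (3, 3) turns strictly negative.
Key observation: the cycle 3->2->3 has total weight (-3) + (-8), which is strictly negative.
Answer: DIVERGES — negative cycle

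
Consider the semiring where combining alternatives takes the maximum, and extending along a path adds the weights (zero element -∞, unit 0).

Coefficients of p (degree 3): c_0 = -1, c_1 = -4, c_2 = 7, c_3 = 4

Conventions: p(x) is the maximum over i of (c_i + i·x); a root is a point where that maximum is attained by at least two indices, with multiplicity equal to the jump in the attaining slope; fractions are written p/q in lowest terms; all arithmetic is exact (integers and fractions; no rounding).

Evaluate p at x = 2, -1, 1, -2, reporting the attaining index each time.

p(2) = max(-1+0·2=-1, -4+1·2=-2, 7+2·2=11, 4+3·2=10) = 11 (attained by i=2)
p(-1) = max(-1+0·(-1)=-1, -4+1·(-1)=-5, 7+2·(-1)=5, 4+3·(-1)=1) = 5 (attained by i=2)
p(1) = max(-1+0·1=-1, -4+1·1=-3, 7+2·1=9, 4+3·1=7) = 9 (attained by i=2)
p(-2) = max(-1+0·(-2)=-1, -4+1·(-2)=-6, 7+2·(-2)=3, 4+3·(-2)=-2) = 3 (attained by i=2)
Answer: p(2) = 11; p(-1) = 5; p(1) = 9; p(-2) = 3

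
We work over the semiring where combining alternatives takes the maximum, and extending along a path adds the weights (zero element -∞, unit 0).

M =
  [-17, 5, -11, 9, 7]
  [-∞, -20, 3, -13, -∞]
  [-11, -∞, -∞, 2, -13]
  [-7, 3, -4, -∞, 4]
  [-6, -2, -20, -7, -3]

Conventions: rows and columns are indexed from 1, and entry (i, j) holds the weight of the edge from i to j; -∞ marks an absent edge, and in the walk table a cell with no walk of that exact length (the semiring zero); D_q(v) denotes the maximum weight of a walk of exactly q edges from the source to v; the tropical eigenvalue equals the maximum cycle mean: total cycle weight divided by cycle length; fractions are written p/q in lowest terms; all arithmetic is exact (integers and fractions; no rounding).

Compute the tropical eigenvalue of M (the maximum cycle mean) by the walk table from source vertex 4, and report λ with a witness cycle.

q=0: [-∞, -∞, -∞, 0, -∞]
q=1: [-7, 3, -4, -∞, 4]
q=2: [-2, 2, 6, 2, 1]
q=3: [-5, 5, 5, 8, 6]
q=4: [1, 11, 8, 7, 12]
q=5: [6, 10, 14, 10, 11]
Optimal cycle mean attained by: cycle 2->3->4->2, total 3 + 2 + 3, length 3.
Answer: λ = 8/3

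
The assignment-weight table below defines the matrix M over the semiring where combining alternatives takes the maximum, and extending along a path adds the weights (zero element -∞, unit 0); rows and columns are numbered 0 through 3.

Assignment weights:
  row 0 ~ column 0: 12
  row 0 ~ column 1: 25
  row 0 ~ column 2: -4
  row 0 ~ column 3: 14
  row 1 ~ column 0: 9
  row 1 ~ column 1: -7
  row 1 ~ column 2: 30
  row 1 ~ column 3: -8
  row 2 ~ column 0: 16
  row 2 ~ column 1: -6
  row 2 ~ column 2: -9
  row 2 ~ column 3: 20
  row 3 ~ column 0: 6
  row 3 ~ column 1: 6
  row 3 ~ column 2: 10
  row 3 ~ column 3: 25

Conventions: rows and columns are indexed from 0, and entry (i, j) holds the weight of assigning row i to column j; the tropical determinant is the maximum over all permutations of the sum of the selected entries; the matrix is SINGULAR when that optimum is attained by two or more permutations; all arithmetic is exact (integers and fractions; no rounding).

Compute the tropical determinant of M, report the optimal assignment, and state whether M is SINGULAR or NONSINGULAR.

σ = (0, 1, 2, 3): 12 + (-7) + (-9) + 25 = 21
σ = (0, 1, 3, 2): 12 + (-7) + 20 + 10 = 35
σ = (0, 2, 1, 3): 12 + 30 + (-6) + 25 = 61
σ = (0, 2, 3, 1): 12 + 30 + 20 + 6 = 68
σ = (0, 3, 1, 2): 12 + (-8) + (-6) + 10 = 8
σ = (0, 3, 2, 1): 12 + (-8) + (-9) + 6 = 1
σ = (1, 0, 2, 3): 25 + 9 + (-9) + 25 = 50
σ = (1, 0, 3, 2): 25 + 9 + 20 + 10 = 64
σ = (1, 2, 0, 3): 25 + 30 + 16 + 25 = 96
σ = (1, 2, 3, 0): 25 + 30 + 20 + 6 = 81
σ = (1, 3, 0, 2): 25 + (-8) + 16 + 10 = 43
σ = (1, 3, 2, 0): 25 + (-8) + (-9) + 6 = 14
σ = (2, 0, 1, 3): (-4) + 9 + (-6) + 25 = 24
σ = (2, 0, 3, 1): (-4) + 9 + 20 + 6 = 31
σ = (2, 1, 0, 3): (-4) + (-7) + 16 + 25 = 30
σ = (2, 1, 3, 0): (-4) + (-7) + 20 + 6 = 15
σ = (2, 3, 0, 1): (-4) + (-8) + 16 + 6 = 10
σ = (2, 3, 1, 0): (-4) + (-8) + (-6) + 6 = -12
σ = (3, 0, 1, 2): 14 + 9 + (-6) + 10 = 27
σ = (3, 0, 2, 1): 14 + 9 + (-9) + 6 = 20
σ = (3, 1, 0, 2): 14 + (-7) + 16 + 10 = 33
σ = (3, 1, 2, 0): 14 + (-7) + (-9) + 6 = 4
σ = (3, 2, 0, 1): 14 + 30 + 16 + 6 = 66
σ = (3, 2, 1, 0): 14 + 30 + (-6) + 6 = 44
Optimal value attained by: σ = (1, 2, 0, 3).
Answer: det⊕(M) = 96; verdict: NONSINGULAR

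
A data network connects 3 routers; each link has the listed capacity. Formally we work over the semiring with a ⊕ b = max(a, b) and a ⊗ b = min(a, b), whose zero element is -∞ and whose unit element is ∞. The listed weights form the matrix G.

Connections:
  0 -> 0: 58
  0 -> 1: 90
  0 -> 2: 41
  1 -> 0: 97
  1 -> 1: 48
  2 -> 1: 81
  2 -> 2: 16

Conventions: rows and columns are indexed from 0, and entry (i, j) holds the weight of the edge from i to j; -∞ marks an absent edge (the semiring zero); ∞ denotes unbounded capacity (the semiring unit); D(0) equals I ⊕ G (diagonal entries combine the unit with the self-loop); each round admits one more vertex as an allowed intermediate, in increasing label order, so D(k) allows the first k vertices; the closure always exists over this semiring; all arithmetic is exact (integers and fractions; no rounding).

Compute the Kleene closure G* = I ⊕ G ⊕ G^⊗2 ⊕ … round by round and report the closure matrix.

D(0):
  [∞, 90, 41]
  [97, ∞, -∞]
  [-∞, 81, ∞]
D(1):
  [∞, 90, 41]
  [97, ∞, 41]
  [-∞, 81, ∞]
D(2):
  [∞, 90, 41]
  [97, ∞, 41]
  [81, 81, ∞]
D(3):
  [∞, 90, 41]
  [97, ∞, 41]
  [81, 81, ∞]
Answer: G* = [[∞, 90, 41], [97, ∞, 41], [81, 81, ∞]]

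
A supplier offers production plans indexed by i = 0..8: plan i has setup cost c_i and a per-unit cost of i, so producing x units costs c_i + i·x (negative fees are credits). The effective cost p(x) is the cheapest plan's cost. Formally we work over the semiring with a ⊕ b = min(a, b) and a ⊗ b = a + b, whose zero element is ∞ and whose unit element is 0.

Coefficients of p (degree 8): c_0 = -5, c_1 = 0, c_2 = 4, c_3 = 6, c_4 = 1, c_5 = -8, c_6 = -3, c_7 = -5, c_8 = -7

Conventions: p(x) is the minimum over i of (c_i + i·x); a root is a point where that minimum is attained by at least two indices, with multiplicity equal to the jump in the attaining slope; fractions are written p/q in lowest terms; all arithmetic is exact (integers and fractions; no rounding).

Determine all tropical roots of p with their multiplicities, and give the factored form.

hull edge (i=0, c=-5) to (i=5, c=-8): slope -3/5, span 5
hull edge (i=5, c=-8) to (i=8, c=-7): slope 1/3, span 3
Factored form: p(x) = -7 ⊗ (x ⊕ (-1/3)) ⊗ (x ⊕ (-1/3)) ⊗ (x ⊕ (-1/3)) ⊗ (x ⊕ 3/5) ⊗ (x ⊕ 3/5) ⊗ (x ⊕ 3/5) ⊗ (x ⊕ 3/5) ⊗ (x ⊕ 3/5)
Answer: roots = -1/3 (mult 3), 3/5 (mult 5)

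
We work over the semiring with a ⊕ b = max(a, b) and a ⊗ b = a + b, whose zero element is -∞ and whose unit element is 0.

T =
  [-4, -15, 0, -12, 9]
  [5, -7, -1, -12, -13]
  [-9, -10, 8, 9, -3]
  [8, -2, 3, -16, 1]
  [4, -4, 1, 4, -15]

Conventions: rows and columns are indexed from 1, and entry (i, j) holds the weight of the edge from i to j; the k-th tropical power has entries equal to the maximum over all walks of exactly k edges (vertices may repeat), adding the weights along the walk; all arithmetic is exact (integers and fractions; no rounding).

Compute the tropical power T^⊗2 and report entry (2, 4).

T^⊗2:
  [13, 5, 10, 13, 5]
  [1, -10, 7, 8, 14]
  [17, 7, 16, 17, 10]
  [5, -3, 11, 12, 17]
  [12, 2, 9, 10, 13]
Key observation: the optimum is the walk 2->3->4, with weight (-1) + 9 = 8.
Optimal value attained by: walk 2->3->4.
Answer: (T^⊗2)[2][4] = 8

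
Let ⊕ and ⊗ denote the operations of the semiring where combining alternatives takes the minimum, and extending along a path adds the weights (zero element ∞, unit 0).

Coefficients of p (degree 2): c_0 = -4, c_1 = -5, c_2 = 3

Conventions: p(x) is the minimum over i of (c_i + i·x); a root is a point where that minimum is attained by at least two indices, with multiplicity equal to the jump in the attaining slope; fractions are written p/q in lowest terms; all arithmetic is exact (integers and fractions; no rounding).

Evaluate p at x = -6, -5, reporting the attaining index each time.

p(-6) = min(-4+0·(-6)=-4, -5+1·(-6)=-11, 3+2·(-6)=-9) = -11 (attained by i=1)
p(-5) = min(-4+0·(-5)=-4, -5+1·(-5)=-10, 3+2·(-5)=-7) = -10 (attained by i=1)
Answer: p(-6) = -11; p(-5) = -10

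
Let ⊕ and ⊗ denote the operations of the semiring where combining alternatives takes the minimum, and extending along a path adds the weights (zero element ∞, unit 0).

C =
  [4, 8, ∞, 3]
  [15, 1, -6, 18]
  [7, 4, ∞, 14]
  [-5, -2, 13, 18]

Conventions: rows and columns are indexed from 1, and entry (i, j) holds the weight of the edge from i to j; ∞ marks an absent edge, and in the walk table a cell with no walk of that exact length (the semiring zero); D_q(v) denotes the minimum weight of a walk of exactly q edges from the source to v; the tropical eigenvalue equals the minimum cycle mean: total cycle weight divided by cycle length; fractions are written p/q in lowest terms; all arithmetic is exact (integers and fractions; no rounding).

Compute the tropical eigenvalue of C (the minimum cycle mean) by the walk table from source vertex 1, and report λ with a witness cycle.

q=0: [0, ∞, ∞, ∞]
q=1: [4, 8, ∞, 3]
q=2: [-2, 1, 2, 7]
q=3: [2, 2, -5, 1]
q=4: [-4, -1, -4, 5]
Optimal cycle mean attained by: cycle 1->4->1, total 3 + (-5), length 2.
Answer: λ = -1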